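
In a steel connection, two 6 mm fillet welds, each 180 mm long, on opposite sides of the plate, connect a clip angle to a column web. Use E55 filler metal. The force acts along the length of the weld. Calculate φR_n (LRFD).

E55XX → F_EXX = 550 MPa.
Effective throat t_e = 0.707 × 6 = 4.242 mm.
Total length L = 360 mm; A_we = 4.242 × 360 = 1527 mm².
F_nw = 0.6 F_EXX = 0.6 × 550 = 330 MPa.
φR_n = 0.75 × 330 × 1527 × 10⁻³ = 378 kN.

φR_n ≈ 378 kN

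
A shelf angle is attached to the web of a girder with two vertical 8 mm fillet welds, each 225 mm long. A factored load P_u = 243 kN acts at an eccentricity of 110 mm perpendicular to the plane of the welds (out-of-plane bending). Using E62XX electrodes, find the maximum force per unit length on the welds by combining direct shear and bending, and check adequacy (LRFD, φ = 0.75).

f_max ≈ 1670 N/mm; NOT adequate

E62XX → F_EXX = 620 MPa.
L_w = 2 × 225 = 450 mm; section modulus (unit throat) S = 2 × L²/6 = 16880 mm².
Direct shear f_v = P/L_w = 243×10³/450 = 540 N/mm.
Moment M = P × e = 243×10³ × 110 = 26730000 N·mm; bending f_b = M/S = 1584 N/mm.
f_max = √(f_v² + f_b²) = √(540² + 1584²) = 1674 N/mm.
φr_n = 0.75 × 0.6 × 620 × (0.707 × 8) = 1578 N/mm → NOT adequate.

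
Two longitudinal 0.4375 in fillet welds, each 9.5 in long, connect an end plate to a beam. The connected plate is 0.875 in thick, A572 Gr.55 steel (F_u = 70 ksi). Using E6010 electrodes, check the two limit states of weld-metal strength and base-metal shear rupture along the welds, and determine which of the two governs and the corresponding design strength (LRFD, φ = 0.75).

φR_n ≈ 159 kip (weld metal governs)

E60XX → F_EXX = 60 ksi.
t_e = 0.707 × 0.4375 = 0.3093 in; L = 19 in.
Weld metal: φR_n = 0.75 × 0.6 × 60 × 0.3093 × 19 = 158.7 kip.
Base metal (shear rupture): φR_n = 0.75 × 0.6 × 70 × 0.875 × 19 = 523.7 kip.
Governing: weld metal.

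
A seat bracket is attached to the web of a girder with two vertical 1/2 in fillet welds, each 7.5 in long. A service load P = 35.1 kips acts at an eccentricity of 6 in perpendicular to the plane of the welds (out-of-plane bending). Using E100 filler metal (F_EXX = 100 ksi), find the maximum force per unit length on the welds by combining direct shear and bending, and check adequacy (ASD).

L_w = 2 × 7.5 = 15 in; section modulus (unit throat) S = 2 × L²/6 = 18.75 in².
Direct shear f_v = P/L_w = 35.1/15 = 2.34 kip/in.
Moment M = P × e = 35.1 × 6 = 210.6 kip·in; bending f_b = M/S = 11.23 kip/in.
f_max = √(f_v² + f_b²) = √(2.34² + 11.23²) = 11.47 kip/in.
r_n/Ω = (1/2.0) × 0.6 × 100 × (0.707 × 0.5) = 10.6 kip/in → NOT adequate.

f_max ≈ 11.5 kip/in; NOT adequate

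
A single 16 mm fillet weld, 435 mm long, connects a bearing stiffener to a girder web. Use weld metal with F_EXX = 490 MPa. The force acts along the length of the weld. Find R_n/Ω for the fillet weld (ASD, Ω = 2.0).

Effective throat t_e = 0.707 × 16 = 11.31 mm.
Total length L = 435 mm; A_we = 11.31 × 435 = 4921 mm².
F_nw = 0.6 F_EXX = 0.6 × 490 = 294 MPa.
R_n = 294 × 4921 × 10⁻³ = 1447 kN; R_n/Ω = 1447/2.0 = 723.3 kN.

R_n/Ω ≈ 723 kN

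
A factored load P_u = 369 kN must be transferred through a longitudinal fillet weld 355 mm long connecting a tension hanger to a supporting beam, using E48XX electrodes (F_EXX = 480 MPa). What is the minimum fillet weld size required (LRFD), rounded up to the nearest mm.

w = 7 mm

Total weld length L = 355 mm.
Required throat t_e = P_u / (φ × 0.6 F_EXX × L) = 369 / (0.75 × 0.6 × 480 × 355 × 10⁻³) = 4.812 mm.
Required leg w = t_e / 0.707 = 6.807 mm → use 7 mm.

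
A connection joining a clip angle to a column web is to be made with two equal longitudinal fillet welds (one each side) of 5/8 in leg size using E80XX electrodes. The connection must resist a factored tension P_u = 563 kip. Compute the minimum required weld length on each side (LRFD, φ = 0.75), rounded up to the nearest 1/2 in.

E80XX → F_EXX = 80 ksi.
Throat t_e = 0.707 × 0.625 = 0.4419 in.
φr_n = 0.75 × 0.6 × 80 × 0.4419 = 15.91 kip/in.
L_req = P_u / φr_n = 563 / 15.91 = 35.39 in total.
Per side: 35.39 / 2 = 17.7 in.
Round up → use L = 18 in on each side.

L = 18 in on each side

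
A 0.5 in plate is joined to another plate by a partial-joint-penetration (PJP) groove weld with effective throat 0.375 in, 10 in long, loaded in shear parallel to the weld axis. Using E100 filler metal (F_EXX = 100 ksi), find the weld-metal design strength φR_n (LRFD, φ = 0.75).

Effective throat (given) t_e = 0.375 in.
A_we = 0.375 × 10 = 3.75 in².
F_nw = 0.6 F_EXX = 60 ksi.
φR_n = 0.75 × 60 × 3.75 = 168.8 kips.

φR_n ≈ 169 kips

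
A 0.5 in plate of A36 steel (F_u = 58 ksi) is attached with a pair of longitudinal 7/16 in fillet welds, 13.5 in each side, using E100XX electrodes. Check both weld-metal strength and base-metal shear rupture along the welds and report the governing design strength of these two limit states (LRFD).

φR_n ≈ 352 kips (base-metal shear rupture governs)

E100XX → F_EXX = 100 ksi.
t_e = 0.707 × 0.4375 = 0.3093 in; L = 27 in.
Weld metal: φR_n = 0.75 × 0.6 × 100 × 0.3093 × 27 = 375.8 kips.
Base metal (shear rupture): φR_n = 0.75 × 0.6 × 58 × 0.5 × 27 = 352.3 kips.
Governing: base-metal shear rupture.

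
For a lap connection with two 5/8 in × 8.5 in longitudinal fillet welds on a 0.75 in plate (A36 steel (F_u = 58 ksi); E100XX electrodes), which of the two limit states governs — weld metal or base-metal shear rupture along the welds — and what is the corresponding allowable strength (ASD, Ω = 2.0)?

E100XX → F_EXX = 100 ksi.
t_e = 0.707 × 0.625 = 0.4419 in; L = 17 in.
Weld metal: R_n/Ω = (1/2.0) × 0.6 × 100 × 0.4419 × 17 = 225.4 kips.
Base metal (shear rupture): R_n/Ω = (1/2.0) × 0.6 × 58 × 0.75 × 17 = 221.8 kips.
Governing: base-metal shear rupture.

R_n/Ω ≈ 222 kips (base-metal shear rupture governs)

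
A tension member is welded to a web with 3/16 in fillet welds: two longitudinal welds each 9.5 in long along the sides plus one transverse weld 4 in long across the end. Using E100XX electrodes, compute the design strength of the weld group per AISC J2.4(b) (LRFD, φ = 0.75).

φR_n ≈ 137 kips

E100XX → F_EXX = 100 ksi.
t_e = 0.707 × 0.1875 = 0.1326 in.
R_nwl = 0.6 × 100 × 0.1326 × 19 = 151.1 kips (longitudinal, 2 welds).
R_nwt = 0.6 × 100 × 0.1326 × 4 = 31.82 kips (transverse, base value).
(i) R_nwl + R_nwt = 182.9 kips; (ii) 0.85 R_nwl + 1.5 R_nwt = 176.2 kips.
R_n = max = 182.9 kips [governs: (i)]; φR_n = 137.2 kips.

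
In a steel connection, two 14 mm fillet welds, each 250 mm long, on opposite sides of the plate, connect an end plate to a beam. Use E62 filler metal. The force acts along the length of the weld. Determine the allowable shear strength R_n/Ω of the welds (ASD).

R_n/Ω ≈ 921 kN

E62XX → F_EXX = 620 MPa.
Effective throat t_e = 0.707 × 14 = 9.898 mm.
Total length L = 500 mm; A_we = 9.898 × 500 = 4949 mm².
F_nw = 0.6 F_EXX = 0.6 × 620 = 372 MPa.
R_n = 372 × 4949 × 10⁻³ = 1841 kN; R_n/Ω = 1841/2.0 = 920.5 kN.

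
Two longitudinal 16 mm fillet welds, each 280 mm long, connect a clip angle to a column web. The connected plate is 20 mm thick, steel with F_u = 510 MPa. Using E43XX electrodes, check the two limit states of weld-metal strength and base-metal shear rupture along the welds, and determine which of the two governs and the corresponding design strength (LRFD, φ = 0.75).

φR_n ≈ 1230 kN (weld metal governs)

E43XX → F_EXX = 430 MPa.
t_e = 0.707 × 16 = 11.31 mm; L = 560 mm.
Weld metal: φR_n = 0.75 × 0.6 × 430 × 11.31 × 560 × 10⁻³ = 1226 kN.
Base metal (shear rupture): φR_n = 0.75 × 0.6 × 510 × 20 × 560 × 10⁻³ = 2570 kN.
Governing: weld metal.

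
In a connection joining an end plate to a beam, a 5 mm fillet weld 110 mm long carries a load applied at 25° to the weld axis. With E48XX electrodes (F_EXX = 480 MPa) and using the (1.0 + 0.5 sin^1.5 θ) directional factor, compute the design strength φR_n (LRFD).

t_e = 0.707 × 5 = 3.535 mm; A_we = 3.535 × 110 = 388.8 mm².
Directional factor: 1.0 + 0.5 sin^1.5(25°) = 1.137.
F_nw = 0.6 × 480 × 1.137 = 327.6 MPa.
φR_n = 0.75 × 327.6 × 388.8 × 10⁻³ = 95.53 kN.

φR_n ≈ 95.5 kN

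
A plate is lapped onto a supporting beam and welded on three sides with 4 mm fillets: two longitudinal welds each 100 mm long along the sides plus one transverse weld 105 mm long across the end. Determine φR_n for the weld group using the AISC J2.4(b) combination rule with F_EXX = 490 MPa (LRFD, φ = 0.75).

φR_n ≈ 204 kN

t_e = 0.707 × 4 = 2.828 mm.
R_nwl = 0.6 × 490 × 2.828 × 200 × 10⁻³ = 166.3 kN (longitudinal, 2 welds).
R_nwt = 0.6 × 490 × 2.828 × 105 × 10⁻³ = 87.3 kN (transverse, base value).
(i) R_nwl + R_nwt = 253.6 kN; (ii) 0.85 R_nwl + 1.5 R_nwt = 272.3 kN.
R_n = max = 272.3 kN [governs: (ii)]; φR_n = 204.2 kN.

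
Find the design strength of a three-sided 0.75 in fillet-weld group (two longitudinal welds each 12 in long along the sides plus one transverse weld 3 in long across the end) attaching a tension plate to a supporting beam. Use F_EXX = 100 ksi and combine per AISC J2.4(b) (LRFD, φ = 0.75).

φR_n ≈ 644 kip

t_e = 0.707 × 0.75 = 0.5302 in.
R_nwl = 0.6 × 100 × 0.5302 × 24 = 763.6 kip (longitudinal, 2 welds).
R_nwt = 0.6 × 100 × 0.5302 × 3 = 95.45 kip (transverse, base value).
(i) R_nwl + R_nwt = 859 kip; (ii) 0.85 R_nwl + 1.5 R_nwt = 792.2 kip.
R_n = max = 859 kip [governs: (i)]; φR_n = 644.3 kip.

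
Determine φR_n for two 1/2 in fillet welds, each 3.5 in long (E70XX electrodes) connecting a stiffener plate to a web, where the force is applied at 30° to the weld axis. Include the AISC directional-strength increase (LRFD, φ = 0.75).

φR_n ≈ 91.7 kip

E70XX → F_EXX = 70 ksi.
t_e = 0.707 × 0.5 = 0.3535 in; A_we = 0.3535 × 7 = 2.474 in².
Directional factor: 1.0 + 0.5 sin^1.5(30°) = 1.177.
F_nw = 0.6 × 70 × 1.177 = 49.42 ksi.
φR_n = 0.75 × 49.42 × 2.474 = 91.73 kip.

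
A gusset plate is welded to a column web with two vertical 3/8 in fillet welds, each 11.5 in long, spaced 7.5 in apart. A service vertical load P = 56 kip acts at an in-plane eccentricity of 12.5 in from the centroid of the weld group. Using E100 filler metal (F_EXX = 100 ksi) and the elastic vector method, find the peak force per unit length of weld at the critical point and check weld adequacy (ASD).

f_max ≈ 9.87 kip/in; NOT adequate

Total weld length L_w = 23 in. Treat welds as unit-width lines.
Polar moment about centroid: J = 2[d³/12 + d(b/2)²] = 2[11.5³/12 + 11.5×3.75²] = 576.9 in³.
Direct shear f_v = P/L_w = 56 / 23 = 2.435 kip/in (vertical).
Torsion M = P·e = 56 × 12.5 = 700 kip·in.
Critical point at (x, y) = (3.75, 5.75) from centroid. f_tx = M·y/J = 6.977 kip/in; f_ty = M·x/J = 4.55 kip/in.
Resultant f_max = √[f_tx² + (f_v + f_ty)²] = √[6.977² + (2.435 + 4.55)²] = 9.872 kip/in.
Capacity per unit length: r_n/Ω = (1/2.0) × 0.6 × 100 × (0.707 × 0.375) = 7.954 kip/in.
9.872 > 7.954 → NOT adequate.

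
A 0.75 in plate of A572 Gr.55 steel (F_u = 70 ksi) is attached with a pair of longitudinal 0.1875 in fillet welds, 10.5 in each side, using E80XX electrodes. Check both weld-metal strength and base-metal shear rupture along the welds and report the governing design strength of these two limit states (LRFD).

φR_n ≈ 100 kip (weld metal governs)

E80XX → F_EXX = 80 ksi.
t_e = 0.707 × 0.1875 = 0.1326 in; L = 21 in.
Weld metal: φR_n = 0.75 × 0.6 × 80 × 0.1326 × 21 = 100.2 kip.
Base metal (shear rupture): φR_n = 0.75 × 0.6 × 70 × 0.75 × 21 = 496.1 kip.
Governing: weld metal.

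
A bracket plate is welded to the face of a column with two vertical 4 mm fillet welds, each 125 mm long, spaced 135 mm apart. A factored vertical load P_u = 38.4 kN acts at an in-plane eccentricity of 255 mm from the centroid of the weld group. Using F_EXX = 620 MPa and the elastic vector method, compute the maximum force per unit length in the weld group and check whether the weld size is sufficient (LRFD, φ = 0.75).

f_max ≈ 735 N/mm; adequate

Total weld length L_w = 250 mm. Treat welds as unit-width lines.
Polar moment about centroid: J = 2[d³/12 + d(b/2)²] = 2[125³/12 + 125×67.5²] = 1465000 mm³.
Direct shear f_v = P/L_w = 38.4×10³ / 250 = 153.6 N/mm (vertical).
Torsion M = P·e = 38.4×10³ × 255 = 9792000 N·mm.
Critical point at (x, y) = (67.5, 62.5) from centroid. f_tx = M·y/J = 417.9 N/mm; f_ty = M·x/J = 451.3 N/mm.
Resultant f_max = √[f_tx² + (f_v + f_ty)²] = √[417.9² + (153.6 + 451.3)²] = 735.2 N/mm.
Capacity per unit length: φr_n = 0.75 × 0.6 × 620 × (0.707 × 4) = 789 N/mm.
735.2 ≤ 789 → adequate.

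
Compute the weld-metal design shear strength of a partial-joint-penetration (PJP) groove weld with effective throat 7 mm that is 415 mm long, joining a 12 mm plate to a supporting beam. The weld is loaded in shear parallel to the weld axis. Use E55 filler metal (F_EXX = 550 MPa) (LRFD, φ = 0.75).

φR_n ≈ 719 kN

Effective throat (given) t_e = 7 mm.
A_we = 7 × 415 = 2905 mm².
F_nw = 0.6 F_EXX = 330 MPa.
φR_n = 0.75 × 330 × 2905 × 10⁻³ = 719 kN.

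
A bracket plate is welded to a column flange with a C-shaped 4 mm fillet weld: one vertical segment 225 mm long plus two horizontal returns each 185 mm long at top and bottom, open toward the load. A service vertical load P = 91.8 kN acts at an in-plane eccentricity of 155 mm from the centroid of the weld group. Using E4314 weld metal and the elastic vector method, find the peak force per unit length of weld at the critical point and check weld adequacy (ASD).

f_max ≈ 435 N/mm; NOT adequate

E43XX → F_EXX = 430 MPa.
Total weld length L_w = 595 mm. Treat welds as unit-width lines.
Centroid: x̄ = 2×185×92.5 / 595 = 57.52 mm from the vertical weld.
Polar moment about centroid: J = I_x + I_y = [225³/12 + 2×185×112.5²] + [225×57.52² + 2(185³/12 + 185×34.98²)] = 7884000 mm³.
Direct shear f_v = P/L_w = 91.8×10³ / 595 = 154.3 N/mm (vertical).
Torsion M = P·e = 91.8×10³ × 155 = 14229000 N·mm.
Critical point at (x, y) = (127.5, 112.5) from centroid. f_tx = M·y/J = 203 N/mm; f_ty = M·x/J = 230.1 N/mm.
Resultant f_max = √[f_tx² + (f_v + f_ty)²] = √[203² + (154.3 + 230.1)²] = 434.7 N/mm.
Capacity per unit length: r_n/Ω = (1/2.0) × 0.6 × 430 × (0.707 × 4) = 364.8 N/mm.
434.7 > 364.8 → NOT adequate.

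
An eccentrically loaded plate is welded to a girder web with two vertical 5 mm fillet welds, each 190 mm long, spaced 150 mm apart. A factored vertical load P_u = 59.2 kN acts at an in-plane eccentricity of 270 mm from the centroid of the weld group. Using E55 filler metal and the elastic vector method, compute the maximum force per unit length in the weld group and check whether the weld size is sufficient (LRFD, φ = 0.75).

f_max ≈ 697 N/mm; adequate

E55XX → F_EXX = 550 MPa.
Total weld length L_w = 380 mm. Treat welds as unit-width lines.
Polar moment about centroid: J = 2[d³/12 + d(b/2)²] = 2[190³/12 + 190×75²] = 3281000 mm³.
Direct shear f_v = P/L_w = 59.2×10³ / 380 = 155.8 N/mm (vertical).
Torsion M = P·e = 59.2×10³ × 270 = 15984000 N·mm.
Critical point at (x, y) = (75, 95) from centroid. f_tx = M·y/J = 462.9 N/mm; f_ty = M·x/J = 365.4 N/mm.
Resultant f_max = √[f_tx² + (f_v + f_ty)²] = √[462.9² + (155.8 + 365.4)²] = 697.1 N/mm.
Capacity per unit length: φr_n = 0.75 × 0.6 × 550 × (0.707 × 5) = 874.9 N/mm.
697.1 ≤ 874.9 → adequate.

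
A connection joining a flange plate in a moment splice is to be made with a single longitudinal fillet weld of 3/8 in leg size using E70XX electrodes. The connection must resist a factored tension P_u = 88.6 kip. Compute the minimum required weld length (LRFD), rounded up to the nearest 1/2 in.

E70XX → F_EXX = 70 ksi.
Throat t_e = 0.707 × 0.375 = 0.2651 in.
φr_n = 0.75 × 0.6 × 70 × 0.2651 = 8.351 kip/in.
L_req = P_u / φr_n = 88.6 / 8.351 = 10.61 in total.
Round up → use L = 11 in.

L = 11 in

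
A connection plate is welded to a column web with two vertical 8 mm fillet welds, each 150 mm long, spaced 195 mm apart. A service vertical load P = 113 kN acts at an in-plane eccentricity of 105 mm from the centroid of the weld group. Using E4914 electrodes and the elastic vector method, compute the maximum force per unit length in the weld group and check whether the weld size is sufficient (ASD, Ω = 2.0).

f_max ≈ 761 N/mm; adequate

E49XX → F_EXX = 490 MPa.
Total weld length L_w = 300 mm. Treat welds as unit-width lines.
Polar moment about centroid: J = 2[d³/12 + d(b/2)²] = 2[150³/12 + 150×97.5²] = 3414000 mm³.
Direct shear f_v = P/L_w = 113×10³ / 300 = 376.7 N/mm (vertical).
Torsion M = P·e = 113×10³ × 105 = 11865000 N·mm.
Critical point at (x, y) = (97.5, 75) from centroid. f_tx = M·y/J = 260.6 N/mm; f_ty = M·x/J = 338.8 N/mm.
Resultant f_max = √[f_tx² + (f_v + f_ty)²] = √[260.6² + (376.7 + 338.8)²] = 761.5 N/mm.
Capacity per unit length: r_n/Ω = (1/2.0) × 0.6 × 490 × (0.707 × 8) = 831.4 N/mm.
761.5 ≤ 831.4 → adequate.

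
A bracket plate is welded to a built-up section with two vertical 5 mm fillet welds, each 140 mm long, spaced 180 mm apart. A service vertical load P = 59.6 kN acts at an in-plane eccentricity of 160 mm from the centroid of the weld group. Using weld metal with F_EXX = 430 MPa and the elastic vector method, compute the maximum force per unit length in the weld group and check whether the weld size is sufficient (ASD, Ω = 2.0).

Total weld length L_w = 280 mm. Treat welds as unit-width lines.
Polar moment about centroid: J = 2[d³/12 + d(b/2)²] = 2[140³/12 + 140×90²] = 2725000 mm³.
Direct shear f_v = P/L_w = 59.6×10³ / 280 = 212.9 N/mm (vertical).
Torsion M = P·e = 59.6×10³ × 160 = 9536000 N·mm.
Critical point at (x, y) = (90, 70) from centroid. f_tx = M·y/J = 244.9 N/mm; f_ty = M·x/J = 314.9 N/mm.
Resultant f_max = √[f_tx² + (f_v + f_ty)²] = √[244.9² + (212.9 + 314.9)²] = 581.8 N/mm.
Capacity per unit length: r_n/Ω = (1/2.0) × 0.6 × 430 × (0.707 × 5) = 456 N/mm.
581.8 > 456 → NOT adequate.

f_max ≈ 582 N/mm; NOT adequate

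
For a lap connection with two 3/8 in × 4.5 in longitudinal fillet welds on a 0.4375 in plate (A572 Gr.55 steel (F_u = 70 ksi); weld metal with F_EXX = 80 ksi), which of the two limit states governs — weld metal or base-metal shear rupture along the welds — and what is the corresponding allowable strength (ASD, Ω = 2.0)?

R_n/Ω ≈ 57.3 kips (weld metal governs)

t_e = 0.707 × 0.375 = 0.2651 in; L = 9 in.
Weld metal: R_n/Ω = (1/2.0) × 0.6 × 80 × 0.2651 × 9 = 57.27 kips.
Base metal (shear rupture): R_n/Ω = (1/2.0) × 0.6 × 70 × 0.4375 × 9 = 82.69 kips.
Governing: weld metal.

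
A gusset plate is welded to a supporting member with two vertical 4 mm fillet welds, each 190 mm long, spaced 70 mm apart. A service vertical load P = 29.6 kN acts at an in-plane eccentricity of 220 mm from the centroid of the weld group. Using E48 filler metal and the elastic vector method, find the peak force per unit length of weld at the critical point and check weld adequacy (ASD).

f_max ≈ 443 N/mm; NOT adequate

E48XX → F_EXX = 480 MPa.
Total weld length L_w = 380 mm. Treat welds as unit-width lines.
Polar moment about centroid: J = 2[d³/12 + d(b/2)²] = 2[190³/12 + 190×35²] = 1609000 mm³.
Direct shear f_v = P/L_w = 29.6×10³ / 380 = 77.89 N/mm (vertical).
Torsion M = P·e = 29.6×10³ × 220 = 6512000 N·mm.
Critical point at (x, y) = (35, 95) from centroid. f_tx = M·y/J = 384.6 N/mm; f_ty = M·x/J = 141.7 N/mm.
Resultant f_max = √[f_tx² + (f_v + f_ty)²] = √[384.6² + (77.89 + 141.7)²] = 442.8 N/mm.
Capacity per unit length: r_n/Ω = (1/2.0) × 0.6 × 480 × (0.707 × 4) = 407.2 N/mm.
442.8 > 407.2 → NOT adequate.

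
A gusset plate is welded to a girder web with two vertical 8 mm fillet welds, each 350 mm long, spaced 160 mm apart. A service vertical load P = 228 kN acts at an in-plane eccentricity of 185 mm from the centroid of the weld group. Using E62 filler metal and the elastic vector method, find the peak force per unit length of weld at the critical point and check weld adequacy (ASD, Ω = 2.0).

E62XX → F_EXX = 620 MPa.
Total weld length L_w = 700 mm. Treat welds as unit-width lines.
Polar moment about centroid: J = 2[d³/12 + d(b/2)²] = 2[350³/12 + 350×80²] = 11630000 mm³.
Direct shear f_v = P/L_w = 228×10³ / 700 = 325.7 N/mm (vertical).
Torsion M = P·e = 228×10³ × 185 = 42180000 N·mm.
Critical point at (x, y) = (80, 175) from centroid. f_tx = M·y/J = 634.9 N/mm; f_ty = M·x/J = 290.3 N/mm.
Resultant f_max = √[f_tx² + (f_v + f_ty)²] = √[634.9² + (325.7 + 290.3)²] = 884.6 N/mm.
Capacity per unit length: r_n/Ω = (1/2.0) × 0.6 × 620 × (0.707 × 8) = 1052 N/mm.
884.6 ≤ 1052 → adequate.

f_max ≈ 885 N/mm; adequate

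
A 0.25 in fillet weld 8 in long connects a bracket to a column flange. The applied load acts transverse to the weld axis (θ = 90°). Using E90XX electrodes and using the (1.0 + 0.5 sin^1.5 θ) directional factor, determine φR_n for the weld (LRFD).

E90XX → F_EXX = 90 ksi.
t_e = 0.707 × 0.25 = 0.1767 in; A_we = 0.1767 × 8 = 1.414 in².
Directional factor: 1.0 + 0.5 sin^1.5(90°) = 1.5.
F_nw = 0.6 × 90 × 1.5 = 81 ksi.
φR_n = 0.75 × 81 × 1.414 = 85.9 kips.

φR_n ≈ 85.9 kips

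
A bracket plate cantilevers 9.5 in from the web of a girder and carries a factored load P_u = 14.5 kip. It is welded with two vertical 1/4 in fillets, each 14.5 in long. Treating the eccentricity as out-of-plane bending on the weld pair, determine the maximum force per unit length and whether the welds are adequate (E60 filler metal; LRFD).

E60XX → F_EXX = 60 ksi.
L_w = 2 × 14.5 = 29 in; section modulus (unit throat) S = 2 × L²/6 = 70.08 in².
Direct shear f_v = P/L_w = 14.5/29 = 0.5 kip/in.
Moment M = P × e = 14.5 × 9.5 = 137.75 kip·in; bending f_b = M/S = 1.966 kip/in.
f_max = √(f_v² + f_b²) = √(0.5² + 1.966²) = 2.028 kip/in.
φr_n = 0.75 × 0.6 × 60 × (0.707 × 0.25) = 4.772 kip/in → adequate.

f_max ≈ 2.03 kip/in; adequate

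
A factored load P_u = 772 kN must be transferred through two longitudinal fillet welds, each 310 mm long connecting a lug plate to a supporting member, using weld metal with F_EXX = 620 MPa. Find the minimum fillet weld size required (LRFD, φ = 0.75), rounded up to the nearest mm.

Total weld length L = 620 mm.
Required throat t_e = P_u / (φ × 0.6 F_EXX × L) = 772 / (0.75 × 0.6 × 620 × 620 × 10⁻³) = 4.463 mm.
Required leg w = t_e / 0.707 = 6.313 mm → use 7 mm.

w = 7 mm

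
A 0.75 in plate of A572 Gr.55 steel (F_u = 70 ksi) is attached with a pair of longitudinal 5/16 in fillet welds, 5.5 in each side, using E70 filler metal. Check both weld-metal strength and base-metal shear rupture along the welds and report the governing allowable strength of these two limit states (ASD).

R_n/Ω ≈ 51 kip (weld metal governs)

E70XX → F_EXX = 70 ksi.
t_e = 0.707 × 0.3125 = 0.2209 in; L = 11 in.
Weld metal: R_n/Ω = (1/2.0) × 0.6 × 70 × 0.2209 × 11 = 51.04 kip.
Base metal (shear rupture): R_n/Ω = (1/2.0) × 0.6 × 70 × 0.75 × 11 = 173.2 kip.
Governing: weld metal.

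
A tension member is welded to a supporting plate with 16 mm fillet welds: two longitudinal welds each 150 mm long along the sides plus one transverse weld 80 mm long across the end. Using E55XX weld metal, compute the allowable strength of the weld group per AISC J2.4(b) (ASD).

R_n/Ω ≈ 709 kN

E55XX → F_EXX = 550 MPa.
t_e = 0.707 × 16 = 11.31 mm.
R_nwl = 0.6 × 550 × 11.31 × 300 × 10⁻³ = 1120 kN (longitudinal, 2 welds).
R_nwt = 0.6 × 550 × 11.31 × 80 × 10⁻³ = 298.6 kN (transverse, base value).
(i) R_nwl + R_nwt = 1419 kN; (ii) 0.85 R_nwl + 1.5 R_nwt = 1400 kN.
R_n = max = 1419 kN [governs: (i)]; R_n/Ω = 709.3 kN.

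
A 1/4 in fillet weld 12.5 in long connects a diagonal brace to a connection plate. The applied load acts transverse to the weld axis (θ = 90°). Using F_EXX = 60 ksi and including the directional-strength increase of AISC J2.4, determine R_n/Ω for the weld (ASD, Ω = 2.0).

R_n/Ω ≈ 59.7 kip

t_e = 0.707 × 0.25 = 0.1767 in; A_we = 0.1767 × 12.5 = 2.209 in².
Directional factor: 1.0 + 0.5 sin^1.5(90°) = 1.5.
F_nw = 0.6 × 60 × 1.5 = 54 ksi.
R_n/Ω = (54 × 2.209) / 2.0 = 59.65 kip.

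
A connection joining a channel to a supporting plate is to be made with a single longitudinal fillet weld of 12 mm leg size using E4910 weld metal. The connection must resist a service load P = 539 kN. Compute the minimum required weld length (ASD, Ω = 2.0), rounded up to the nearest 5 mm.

E49XX → F_EXX = 490 MPa.
Throat t_e = 0.707 × 12 = 8.484 mm.
r_n/Ω = (0.6 × 490 × 8.484) / 2.0 = 1247 N/mm = 1.247 kN/mm.
L_req = P / (r_n/Ω) = 539 / 1.247 = 432.2 mm total.
Round up → use L = 435 mm.

L = 435 mm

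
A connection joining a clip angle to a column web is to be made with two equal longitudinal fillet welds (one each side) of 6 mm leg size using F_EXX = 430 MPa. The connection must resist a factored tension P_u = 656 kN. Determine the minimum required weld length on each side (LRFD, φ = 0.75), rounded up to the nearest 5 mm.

L = 400 mm on each side

Throat t_e = 0.707 × 6 = 4.242 mm.
φr_n = 0.75 × 0.6 × 430 × 4.242 × 10⁻³ = 0.8208 kN/mm.
L_req = P_u / φr_n = 656 / 0.8208 = 799.2 mm total.
Per side: 799.2 / 2 = 399.6 mm.
Round up → use L = 400 mm on each side.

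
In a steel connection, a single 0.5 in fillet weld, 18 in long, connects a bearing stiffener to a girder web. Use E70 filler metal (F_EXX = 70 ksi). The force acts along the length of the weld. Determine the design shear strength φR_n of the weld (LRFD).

Effective throat t_e = 0.707 × 0.5 = 0.3535 in.
Total length L = 18 in; A_we = 0.3535 × 18 = 6.363 in².
F_nw = 0.6 F_EXX = 0.6 × 70 = 42 ksi.
φR_n = 0.75 × 42 × 6.363 = 200.4 kip.

φR_n ≈ 200 kip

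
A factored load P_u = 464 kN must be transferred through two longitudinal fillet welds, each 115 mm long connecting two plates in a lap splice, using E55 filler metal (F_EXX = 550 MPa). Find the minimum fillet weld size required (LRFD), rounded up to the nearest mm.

Total weld length L = 230 mm.
Required throat t_e = P_u / (φ × 0.6 F_EXX × L) = 464 / (0.75 × 0.6 × 550 × 230 × 10⁻³) = 8.151 mm.
Required leg w = t_e / 0.707 = 11.53 mm → use 12 mm.

w = 12 mm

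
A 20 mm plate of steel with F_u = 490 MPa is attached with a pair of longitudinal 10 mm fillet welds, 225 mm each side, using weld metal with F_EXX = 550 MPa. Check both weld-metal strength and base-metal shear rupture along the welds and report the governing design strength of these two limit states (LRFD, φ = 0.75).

φR_n ≈ 787 kN (weld metal governs)

t_e = 0.707 × 10 = 7.07 mm; L = 450 mm.
Weld metal: φR_n = 0.75 × 0.6 × 550 × 7.07 × 450 × 10⁻³ = 787.4 kN.
Base metal (shear rupture): φR_n = 0.75 × 0.6 × 490 × 20 × 450 × 10⁻³ = 1984 kN.
Governing: weld metal.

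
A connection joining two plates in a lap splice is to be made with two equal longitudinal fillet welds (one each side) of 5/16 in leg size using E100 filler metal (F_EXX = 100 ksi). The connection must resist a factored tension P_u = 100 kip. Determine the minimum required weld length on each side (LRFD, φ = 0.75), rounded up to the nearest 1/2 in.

Throat t_e = 0.707 × 0.3125 = 0.2209 in.
φr_n = 0.75 × 0.6 × 100 × 0.2209 = 9.942 kip/in.
L_req = P_u / φr_n = 100 / 9.942 = 10.06 in total.
Per side: 10.06 / 2 = 5.029 in.
Round up → use L = 5.5 in on each side.

L = 5.5 in on each side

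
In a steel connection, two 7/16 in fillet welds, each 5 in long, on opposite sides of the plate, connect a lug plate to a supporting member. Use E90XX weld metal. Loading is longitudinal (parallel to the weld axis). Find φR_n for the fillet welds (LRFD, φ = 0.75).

φR_n ≈ 125 kips

E90XX → F_EXX = 90 ksi.
Effective throat t_e = 0.707 × 0.4375 = 0.3093 in.
Total length L = 10 in; A_we = 0.3093 × 10 = 3.093 in².
F_nw = 0.6 F_EXX = 0.6 × 90 = 54 ksi.
φR_n = 0.75 × 54 × 3.093 = 125.3 kips.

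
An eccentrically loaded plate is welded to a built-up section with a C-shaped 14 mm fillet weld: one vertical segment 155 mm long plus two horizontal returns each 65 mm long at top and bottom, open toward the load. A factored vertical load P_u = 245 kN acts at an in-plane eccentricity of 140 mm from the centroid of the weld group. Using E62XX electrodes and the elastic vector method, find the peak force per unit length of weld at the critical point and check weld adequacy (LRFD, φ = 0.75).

f_max ≈ 3160 N/mm; NOT adequate

E62XX → F_EXX = 620 MPa.
Total weld length L_w = 285 mm. Treat welds as unit-width lines.
Centroid: x̄ = 2×65×32.5 / 285 = 14.82 mm from the vertical weld.
Polar moment about centroid: J = I_x + I_y = [155³/12 + 2×65×77.5²] + [155×14.82² + 2(65³/12 + 65×17.68²)] = 1212000 mm³.
Direct shear f_v = P/L_w = 245×10³ / 285 = 859.6 N/mm (vertical).
Torsion M = P·e = 245×10³ × 140 = 34300000 N·mm.
Critical point at (x, y) = (50.18, 77.5) from centroid. f_tx = M·y/J = 2194 N/mm; f_ty = M·x/J = 1420 N/mm.
Resultant f_max = √[f_tx² + (f_v + f_ty)²] = √[2194² + (859.6 + 1420)²] = 3164 N/mm.
Capacity per unit length: φr_n = 0.75 × 0.6 × 620 × (0.707 × 14) = 2762 N/mm.
3164 > 2762 → NOT adequate.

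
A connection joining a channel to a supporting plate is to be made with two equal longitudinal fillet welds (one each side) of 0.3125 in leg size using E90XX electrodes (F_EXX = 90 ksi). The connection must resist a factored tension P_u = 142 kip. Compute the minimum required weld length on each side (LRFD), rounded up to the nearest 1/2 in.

L = 8 in on each side

Throat t_e = 0.707 × 0.3125 = 0.2209 in.
φr_n = 0.75 × 0.6 × 90 × 0.2209 = 8.948 kip/in.
L_req = P_u / φr_n = 142 / 8.948 = 15.87 in total.
Per side: 15.87 / 2 = 7.935 in.
Round up → use L = 8 in on each side.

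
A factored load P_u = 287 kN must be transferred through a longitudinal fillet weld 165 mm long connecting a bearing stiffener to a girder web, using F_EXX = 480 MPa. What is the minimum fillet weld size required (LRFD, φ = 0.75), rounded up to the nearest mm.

Total weld length L = 165 mm.
Required throat t_e = P_u / (φ × 0.6 F_EXX × L) = 287 / (0.75 × 0.6 × 480 × 165 × 10⁻³) = 8.053 mm.
Required leg w = t_e / 0.707 = 11.39 mm → use 12 mm.

w = 12 mm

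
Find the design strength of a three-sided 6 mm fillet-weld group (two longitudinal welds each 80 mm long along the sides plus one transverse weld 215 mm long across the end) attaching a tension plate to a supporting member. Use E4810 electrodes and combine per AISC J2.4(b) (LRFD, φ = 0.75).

E48XX → F_EXX = 480 MPa.
t_e = 0.707 × 6 = 4.242 mm.
R_nwl = 0.6 × 480 × 4.242 × 160 × 10⁻³ = 195.5 kN (longitudinal, 2 welds).
R_nwt = 0.6 × 480 × 4.242 × 215 × 10⁻³ = 262.7 kN (transverse, base value).
(i) R_nwl + R_nwt = 458.1 kN; (ii) 0.85 R_nwl + 1.5 R_nwt = 560.1 kN.
R_n = max = 560.1 kN [governs: (ii)]; φR_n = 420.1 kN.

φR_n ≈ 420 kN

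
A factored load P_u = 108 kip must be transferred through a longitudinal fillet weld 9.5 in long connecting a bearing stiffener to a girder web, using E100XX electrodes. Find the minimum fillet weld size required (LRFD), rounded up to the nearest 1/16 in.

w = 3/8 in

E100XX → F_EXX = 100 ksi.
Total weld length L = 9.5 in.
Required throat t_e = P_u / (φ × 0.6 F_EXX × L) = 108 / (0.75 × 0.6 × 100 × 9.5) = 0.2526 in.
Required leg w = t_e / 0.707 = 0.3573 in → use 3/8 in.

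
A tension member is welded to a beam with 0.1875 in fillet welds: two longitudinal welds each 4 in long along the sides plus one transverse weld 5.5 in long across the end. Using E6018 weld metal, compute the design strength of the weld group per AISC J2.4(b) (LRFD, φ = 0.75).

E60XX → F_EXX = 60 ksi.
t_e = 0.707 × 0.1875 = 0.1326 in.
R_nwl = 0.6 × 60 × 0.1326 × 8 = 38.18 kips (longitudinal, 2 welds).
R_nwt = 0.6 × 60 × 0.1326 × 5.5 = 26.25 kips (transverse, base value).
(i) R_nwl + R_nwt = 64.43 kips; (ii) 0.85 R_nwl + 1.5 R_nwt = 71.82 kips.
R_n = max = 71.82 kips [governs: (ii)]; φR_n = 53.87 kips.

φR_n ≈ 53.9 kips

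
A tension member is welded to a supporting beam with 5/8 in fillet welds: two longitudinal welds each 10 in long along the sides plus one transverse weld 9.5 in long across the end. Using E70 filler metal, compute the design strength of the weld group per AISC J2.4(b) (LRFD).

φR_n ≈ 435 kip

E70XX → F_EXX = 70 ksi.
t_e = 0.707 × 0.625 = 0.4419 in.
R_nwl = 0.6 × 70 × 0.4419 × 20 = 371.2 kip (longitudinal, 2 welds).
R_nwt = 0.6 × 70 × 0.4419 × 9.5 = 176.3 kip (transverse, base value).
(i) R_nwl + R_nwt = 547.5 kip; (ii) 0.85 R_nwl + 1.5 R_nwt = 580 kip.
R_n = max = 580 kip [governs: (ii)]; φR_n = 435 kip.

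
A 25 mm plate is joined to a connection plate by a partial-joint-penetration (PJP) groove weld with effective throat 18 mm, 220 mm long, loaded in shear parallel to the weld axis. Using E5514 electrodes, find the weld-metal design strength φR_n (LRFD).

φR_n ≈ 980 kN

E55XX → F_EXX = 550 MPa.
Effective throat (given) t_e = 18 mm.
A_we = 18 × 220 = 3960 mm².
F_nw = 0.6 F_EXX = 330 MPa.
φR_n = 0.75 × 330 × 3960 × 10⁻³ = 980.1 kN.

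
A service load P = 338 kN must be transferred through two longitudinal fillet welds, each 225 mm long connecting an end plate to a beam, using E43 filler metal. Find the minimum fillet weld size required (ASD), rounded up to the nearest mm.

w = 9 mm

E43XX → F_EXX = 430 MPa.
Total weld length L = 450 mm.
Required throat t_e = P × Ω / (0.6 F_EXX × L) = 338 × 2.0 / (0.6 × 430 × 450 × 10⁻³) = 5.823 mm.
Required leg w = t_e / 0.707 = 8.236 mm → use 9 mm.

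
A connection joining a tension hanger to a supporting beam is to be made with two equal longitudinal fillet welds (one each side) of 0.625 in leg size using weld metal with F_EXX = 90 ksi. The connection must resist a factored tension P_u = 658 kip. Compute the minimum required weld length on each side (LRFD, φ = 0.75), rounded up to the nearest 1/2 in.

L = 18.5 in on each side

Throat t_e = 0.707 × 0.625 = 0.4419 in.
φr_n = 0.75 × 0.6 × 90 × 0.4419 = 17.9 kip/in.
L_req = P_u / φr_n = 658 / 17.9 = 36.77 in total.
Per side: 36.77 / 2 = 18.38 in.
Round up → use L = 18.5 in on each side.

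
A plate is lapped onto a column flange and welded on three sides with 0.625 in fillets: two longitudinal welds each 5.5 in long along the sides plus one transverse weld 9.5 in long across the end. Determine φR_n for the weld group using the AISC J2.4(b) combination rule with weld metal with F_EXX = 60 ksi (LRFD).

φR_n ≈ 282 kip

t_e = 0.707 × 0.625 = 0.4419 in.
R_nwl = 0.6 × 60 × 0.4419 × 11 = 175 kip (longitudinal, 2 welds).
R_nwt = 0.6 × 60 × 0.4419 × 9.5 = 151.1 kip (transverse, base value).
(i) R_nwl + R_nwt = 326.1 kip; (ii) 0.85 R_nwl + 1.5 R_nwt = 375.4 kip.
R_n = max = 375.4 kip [governs: (ii)]; φR_n = 281.6 kip.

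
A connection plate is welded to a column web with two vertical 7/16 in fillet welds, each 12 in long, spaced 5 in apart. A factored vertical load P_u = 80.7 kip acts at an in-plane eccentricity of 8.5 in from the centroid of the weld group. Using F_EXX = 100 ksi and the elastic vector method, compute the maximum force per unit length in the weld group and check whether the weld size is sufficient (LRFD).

f_max ≈ 11.9 kip/in; adequate

Total weld length L_w = 24 in. Treat welds as unit-width lines.
Polar moment about centroid: J = 2[d³/12 + d(b/2)²] = 2[12³/12 + 12×2.5²] = 438 in³.
Direct shear f_v = P/L_w = 80.7 / 24 = 3.363 kip/in (vertical).
Torsion M = P·e = 80.7 × 8.5 = 685.95 kip·in.
Critical point at (x, y) = (2.5, 6) from centroid. f_tx = M·y/J = 9.397 kip/in; f_ty = M·x/J = 3.915 kip/in.
Resultant f_max = √[f_tx² + (f_v + f_ty)²] = √[9.397² + (3.363 + 3.915)²] = 11.89 kip/in.
Capacity per unit length: φr_n = 0.75 × 0.6 × 100 × (0.707 × 0.4375) = 13.92 kip/in.
11.89 ≤ 13.92 → adequate.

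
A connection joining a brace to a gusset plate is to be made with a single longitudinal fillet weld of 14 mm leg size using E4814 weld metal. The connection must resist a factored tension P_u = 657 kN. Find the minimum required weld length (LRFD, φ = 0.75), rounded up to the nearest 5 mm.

E48XX → F_EXX = 480 MPa.
Throat t_e = 0.707 × 14 = 9.898 mm.
φr_n = 0.75 × 0.6 × 480 × 9.898 × 10⁻³ = 2.138 kN/mm.
L_req = P_u / φr_n = 657 / 2.138 = 307.3 mm total.
Round up → use L = 310 mm.

L = 310 mm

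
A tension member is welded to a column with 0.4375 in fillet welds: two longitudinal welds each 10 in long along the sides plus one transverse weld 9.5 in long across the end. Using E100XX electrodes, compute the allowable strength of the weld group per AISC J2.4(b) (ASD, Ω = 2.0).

E100XX → F_EXX = 100 ksi.
t_e = 0.707 × 0.4375 = 0.3093 in.
R_nwl = 0.6 × 100 × 0.3093 × 20 = 371.2 kips (longitudinal, 2 welds).
R_nwt = 0.6 × 100 × 0.3093 × 9.5 = 176.3 kips (transverse, base value).
(i) R_nwl + R_nwt = 547.5 kips; (ii) 0.85 R_nwl + 1.5 R_nwt = 580 kips.
R_n = max = 580 kips [governs: (ii)]; R_n/Ω = 290 kips.

R_n/Ω ≈ 290 kips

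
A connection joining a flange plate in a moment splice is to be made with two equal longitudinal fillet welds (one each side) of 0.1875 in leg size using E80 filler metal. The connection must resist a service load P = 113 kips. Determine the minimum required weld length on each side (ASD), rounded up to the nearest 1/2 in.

E80XX → F_EXX = 80 ksi.
Throat t_e = 0.707 × 0.1875 = 0.1326 in.
r_n/Ω = (0.6 × 80 × 0.1326) / 2.0 = 3.181 kip/in.
L_req = P / (r_n/Ω) = 113 / 3.181 = 35.52 in total.
Per side: 35.52 / 2 = 17.76 in.
Round up → use L = 18 in on each side.

L = 18 in on each side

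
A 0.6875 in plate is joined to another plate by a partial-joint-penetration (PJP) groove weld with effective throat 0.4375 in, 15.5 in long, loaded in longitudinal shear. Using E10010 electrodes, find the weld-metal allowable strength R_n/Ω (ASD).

R_n/Ω ≈ 203 kip

E100XX → F_EXX = 100 ksi.
Effective throat (given) t_e = 0.4375 in.
A_we = 0.4375 × 15.5 = 6.781 in².
F_nw = 0.6 F_EXX = 60 ksi.
R_n/Ω = (60 × 6.781) / 2.0 = 203.4 kip.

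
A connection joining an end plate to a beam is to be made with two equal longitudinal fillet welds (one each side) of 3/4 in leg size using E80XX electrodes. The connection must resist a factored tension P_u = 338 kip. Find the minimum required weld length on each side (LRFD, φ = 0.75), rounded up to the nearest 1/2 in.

E80XX → F_EXX = 80 ksi.
Throat t_e = 0.707 × 0.75 = 0.5302 in.
φr_n = 0.75 × 0.6 × 80 × 0.5302 = 19.09 kip/in.
L_req = P_u / φr_n = 338 / 19.09 = 17.71 in total.
Per side: 17.71 / 2 = 8.853 in.
Round up → use L = 9 in on each side.

L = 9 in on each side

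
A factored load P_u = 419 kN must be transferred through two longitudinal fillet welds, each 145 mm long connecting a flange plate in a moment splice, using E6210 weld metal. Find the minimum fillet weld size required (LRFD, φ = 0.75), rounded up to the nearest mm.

w = 8 mm

E62XX → F_EXX = 620 MPa.
Total weld length L = 290 mm.
Required throat t_e = P_u / (φ × 0.6 F_EXX × L) = 419 / (0.75 × 0.6 × 620 × 290 × 10⁻³) = 5.179 mm.
Required leg w = t_e / 0.707 = 7.325 mm → use 8 mm.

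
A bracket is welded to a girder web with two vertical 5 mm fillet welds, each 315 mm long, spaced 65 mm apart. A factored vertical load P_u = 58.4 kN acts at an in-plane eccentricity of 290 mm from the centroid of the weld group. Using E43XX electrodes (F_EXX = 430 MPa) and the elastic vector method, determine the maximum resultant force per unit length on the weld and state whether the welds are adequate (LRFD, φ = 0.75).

f_max ≈ 491 N/mm; adequate

Total weld length L_w = 630 mm. Treat welds as unit-width lines.
Polar moment about centroid: J = 2[d³/12 + d(b/2)²] = 2[315³/12 + 315×32.5²] = 5875000 mm³.
Direct shear f_v = P/L_w = 58.4×10³ / 630 = 92.7 N/mm (vertical).
Torsion M = P·e = 58.4×10³ × 290 = 16936000 N·mm.
Critical point at (x, y) = (32.5, 157.5) from centroid. f_tx = M·y/J = 454 N/mm; f_ty = M·x/J = 93.69 N/mm.
Resultant f_max = √[f_tx² + (f_v + f_ty)²] = √[454² + (92.7 + 93.69)²] = 490.8 N/mm.
Capacity per unit length: φr_n = 0.75 × 0.6 × 430 × (0.707 × 5) = 684 N/mm.
490.8 ≤ 684 → adequate.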